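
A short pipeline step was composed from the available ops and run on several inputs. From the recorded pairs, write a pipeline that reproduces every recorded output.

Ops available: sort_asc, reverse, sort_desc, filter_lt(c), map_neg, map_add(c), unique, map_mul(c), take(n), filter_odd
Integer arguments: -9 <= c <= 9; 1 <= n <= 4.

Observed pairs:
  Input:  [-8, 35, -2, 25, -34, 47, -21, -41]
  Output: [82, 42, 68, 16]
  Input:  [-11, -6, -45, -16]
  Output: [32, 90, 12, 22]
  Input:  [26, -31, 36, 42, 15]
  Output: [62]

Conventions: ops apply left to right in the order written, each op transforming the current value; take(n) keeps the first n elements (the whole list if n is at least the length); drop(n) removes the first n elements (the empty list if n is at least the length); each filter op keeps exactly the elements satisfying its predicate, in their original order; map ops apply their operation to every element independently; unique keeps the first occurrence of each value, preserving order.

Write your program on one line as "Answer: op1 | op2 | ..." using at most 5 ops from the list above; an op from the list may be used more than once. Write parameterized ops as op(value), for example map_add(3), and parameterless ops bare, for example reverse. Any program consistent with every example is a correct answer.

filter_lt(-3) | map_mul(2) | reverse | map_mul(-1)

Check, running the answer program on each example:
  [-8, 35, -2, 25, -34, 47, -21, -41] -> [-8, -34, -21, -41] -> [-16, -68, -42, -82] -> [-82, -42, -68, -16] -> [82, 42, 68, 16]
  [-11, -6, -45, -16] -> [-11, -6, -45, -16] -> [-22, -12, -90, -32] -> [-32, -90, -12, -22] -> [32, 90, 12, 22]
  [26, -31, 36, 42, 15] -> [-31] -> [-62] -> [-62] -> [62]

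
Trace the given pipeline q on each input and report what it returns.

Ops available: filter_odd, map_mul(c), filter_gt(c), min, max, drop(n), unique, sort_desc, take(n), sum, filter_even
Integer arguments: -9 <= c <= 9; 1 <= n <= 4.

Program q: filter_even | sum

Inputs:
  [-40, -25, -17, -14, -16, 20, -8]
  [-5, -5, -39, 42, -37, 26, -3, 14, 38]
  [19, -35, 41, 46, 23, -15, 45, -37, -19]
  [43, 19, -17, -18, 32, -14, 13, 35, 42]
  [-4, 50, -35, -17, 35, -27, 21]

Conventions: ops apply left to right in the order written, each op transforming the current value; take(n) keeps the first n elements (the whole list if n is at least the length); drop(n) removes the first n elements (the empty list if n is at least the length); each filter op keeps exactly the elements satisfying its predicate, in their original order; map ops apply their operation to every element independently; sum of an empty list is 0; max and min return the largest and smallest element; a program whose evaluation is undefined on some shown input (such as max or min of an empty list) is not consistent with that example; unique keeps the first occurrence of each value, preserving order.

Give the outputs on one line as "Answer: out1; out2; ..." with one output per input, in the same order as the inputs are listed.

Execution, op by op:
  [-40, -25, -17, -14, -16, 20, -8] -> [-40, -14, -16, 20, -8] -> -58
  [-5, -5, -39, 42, -37, 26, -3, 14, 38] -> [42, 26, 14, 38] -> 120
  [19, -35, 41, 46, 23, -15, 45, -37, -19] -> [46] -> 46
  [43, 19, -17, -18, 32, -14, 13, 35, 42] -> [-18, 32, -14, 42] -> 42
  [-4, 50, -35, -17, 35, -27, 21] -> [-4, 50] -> 46

-58; 120; 46; 42; 46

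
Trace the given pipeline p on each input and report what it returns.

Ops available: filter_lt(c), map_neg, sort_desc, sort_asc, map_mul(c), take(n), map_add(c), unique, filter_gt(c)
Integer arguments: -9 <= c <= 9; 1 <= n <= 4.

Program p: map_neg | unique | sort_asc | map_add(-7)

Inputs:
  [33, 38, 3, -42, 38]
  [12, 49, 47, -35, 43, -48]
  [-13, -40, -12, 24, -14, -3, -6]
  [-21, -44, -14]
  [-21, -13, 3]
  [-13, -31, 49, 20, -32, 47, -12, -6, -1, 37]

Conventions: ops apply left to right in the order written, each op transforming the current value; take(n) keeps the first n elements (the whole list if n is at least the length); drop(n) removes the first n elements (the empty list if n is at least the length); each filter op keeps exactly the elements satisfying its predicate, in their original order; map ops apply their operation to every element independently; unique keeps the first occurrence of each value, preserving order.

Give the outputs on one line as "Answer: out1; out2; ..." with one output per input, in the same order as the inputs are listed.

Execution, op by op:
  [33, 38, 3, -42, 38] -> [-33, -38, -3, 42, -38] -> [-33, -38, -3, 42] -> [-38, -33, -3, 42] -> [-45, -40, -10, 35]
  [12, 49, 47, -35, 43, -48] -> [-12, -49, -47, 35, -43, 48] -> [-12, -49, -47, 35, -43, 48] -> [-49, -47, -43, -12, 35, 48] -> [-56, -54, -50, -19, 28, 41]
  [-13, -40, -12, 24, -14, -3, -6] -> [13, 40, 12, -24, 14, 3, 6] -> [13, 40, 12, -24, 14, 3, 6] -> [-24, 3, 6, 12, 13, 14, 40] -> [-31, -4, -1, 5, 6, 7, 33]
  [-21, -44, -14] -> [21, 44, 14] -> [21, 44, 14] -> [14, 21, 44] -> [7, 14, 37]
  [-21, -13, 3] -> [21, 13, -3] -> [21, 13, -3] -> [-3, 13, 21] -> [-10, 6, 14]
  [-13, -31, 49, 20, -32, 47, -12, -6, -1, 37] -> [13, 31, -49, -20, 32, -47, 12, 6, 1, -37] -> [13, 31, -49, -20, 32, -47, 12, 6, 1, -37] -> [-49, -47, -37, -20, 1, 6, 12, 13, 31, 32] -> [-56, -54, -44, -27, -6, -1, 5, 6, 24, 25]

[-45, -40, -10, 35]; [-56, -54, -50, -19, 28, 41]; [-31, -4, -1, 5, 6, 7, 33]; [7, 14, 37]; [-10, 6, 14]; [-56, -54, -44, -27, -6, -1, 5, 6, 24, 25]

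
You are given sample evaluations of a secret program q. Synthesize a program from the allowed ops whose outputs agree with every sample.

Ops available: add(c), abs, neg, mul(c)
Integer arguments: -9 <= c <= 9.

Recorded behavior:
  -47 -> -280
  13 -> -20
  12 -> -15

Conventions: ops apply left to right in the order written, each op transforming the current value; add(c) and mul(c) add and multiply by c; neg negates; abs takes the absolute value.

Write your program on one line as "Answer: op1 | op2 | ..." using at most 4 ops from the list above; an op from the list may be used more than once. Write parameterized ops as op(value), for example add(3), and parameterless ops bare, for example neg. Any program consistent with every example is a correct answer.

add(-9) | abs | mul(-5)

Check, running the answer program on each example:
  -47 -> -56 -> 56 -> -280
  13 -> 4 -> 4 -> -20
  12 -> 3 -> 3 -> -15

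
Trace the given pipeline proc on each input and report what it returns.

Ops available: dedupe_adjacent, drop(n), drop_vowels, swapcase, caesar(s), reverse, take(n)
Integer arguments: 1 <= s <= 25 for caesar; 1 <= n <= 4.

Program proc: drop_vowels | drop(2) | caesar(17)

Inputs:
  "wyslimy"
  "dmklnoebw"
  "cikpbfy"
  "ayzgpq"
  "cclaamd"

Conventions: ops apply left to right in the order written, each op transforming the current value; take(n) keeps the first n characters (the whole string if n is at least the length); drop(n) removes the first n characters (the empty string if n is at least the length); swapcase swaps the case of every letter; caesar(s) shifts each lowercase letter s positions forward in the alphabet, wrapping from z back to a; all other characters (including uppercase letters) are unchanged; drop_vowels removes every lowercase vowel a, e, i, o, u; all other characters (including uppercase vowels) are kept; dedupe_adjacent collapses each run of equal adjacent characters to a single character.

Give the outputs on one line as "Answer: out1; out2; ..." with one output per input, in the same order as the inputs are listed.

"jcdp"; "bcesn"; "gswp"; "xgh"; "cdu"

Execution, op by op:
  "wyslimy" -> "wyslmy" -> "slmy" -> "jcdp"
  "dmklnoebw" -> "dmklnbw" -> "klnbw" -> "bcesn"
  "cikpbfy" -> "ckpbfy" -> "pbfy" -> "gswp"
  "ayzgpq" -> "yzgpq" -> "gpq" -> "xgh"
  "cclaamd" -> "cclmd" -> "lmd" -> "cdu"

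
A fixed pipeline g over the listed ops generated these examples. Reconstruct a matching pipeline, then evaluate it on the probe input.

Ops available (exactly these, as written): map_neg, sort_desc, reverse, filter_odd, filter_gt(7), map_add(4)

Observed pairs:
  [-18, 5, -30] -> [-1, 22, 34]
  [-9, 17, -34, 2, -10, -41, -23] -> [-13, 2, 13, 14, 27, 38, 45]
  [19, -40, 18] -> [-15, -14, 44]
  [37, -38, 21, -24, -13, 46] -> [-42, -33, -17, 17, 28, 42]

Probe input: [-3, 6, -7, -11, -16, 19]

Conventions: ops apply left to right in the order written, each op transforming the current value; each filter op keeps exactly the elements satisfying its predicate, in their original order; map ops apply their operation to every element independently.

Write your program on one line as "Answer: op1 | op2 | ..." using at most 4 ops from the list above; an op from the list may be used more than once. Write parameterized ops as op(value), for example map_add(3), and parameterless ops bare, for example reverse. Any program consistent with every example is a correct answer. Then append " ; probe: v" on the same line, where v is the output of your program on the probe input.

sort_desc | map_neg | map_add(4) ; probe: [-15, -2, 7, 11, 15, 20]

Check, running the answer program on each example:
  [-18, 5, -30] -> [5, -18, -30] -> [-5, 18, 30] -> [-1, 22, 34]
  [-9, 17, -34, 2, -10, -41, -23] -> [17, 2, -9, -10, -23, -34, -41] -> [-17, -2, 9, 10, 23, 34, 41] -> [-13, 2, 13, 14, 27, 38, 45]
  [19, -40, 18] -> [19, 18, -40] -> [-19, -18, 40] -> [-15, -14, 44]
  [37, -38, 21, -24, -13, 46] -> [46, 37, 21, -13, -24, -38] -> [-46, -37, -21, 13, 24, 38] -> [-42, -33, -17, 17, 28, 42]
  probe: [-3, 6, -7, -11, -16, 19] -> [19, 6, -3, -7, -11, -16] -> [-19, -6, 3, 7, 11, 16] -> [-15, -2, 7, 11, 15, 20]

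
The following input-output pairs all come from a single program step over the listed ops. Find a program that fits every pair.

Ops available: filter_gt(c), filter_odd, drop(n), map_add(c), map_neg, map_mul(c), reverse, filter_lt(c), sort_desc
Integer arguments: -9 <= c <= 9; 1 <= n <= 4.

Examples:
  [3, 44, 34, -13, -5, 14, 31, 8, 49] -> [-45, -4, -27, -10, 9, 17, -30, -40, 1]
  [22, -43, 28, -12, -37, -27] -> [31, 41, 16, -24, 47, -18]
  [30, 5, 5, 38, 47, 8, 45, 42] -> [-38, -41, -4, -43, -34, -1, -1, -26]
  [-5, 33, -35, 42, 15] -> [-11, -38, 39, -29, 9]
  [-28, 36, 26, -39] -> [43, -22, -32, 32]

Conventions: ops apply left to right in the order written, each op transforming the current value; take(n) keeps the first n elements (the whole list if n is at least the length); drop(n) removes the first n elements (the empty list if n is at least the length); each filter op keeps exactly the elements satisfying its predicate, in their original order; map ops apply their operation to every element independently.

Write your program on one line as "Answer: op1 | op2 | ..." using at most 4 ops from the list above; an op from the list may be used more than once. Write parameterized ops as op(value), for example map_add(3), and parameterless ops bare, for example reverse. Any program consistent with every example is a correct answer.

map_neg | map_add(4) | reverse

Check, running the answer program on each example:
  [3, 44, 34, -13, -5, 14, 31, 8, 49] -> [-3, -44, -34, 13, 5, -14, -31, -8, -49] -> [1, -40, -30, 17, 9, -10, -27, -4, -45] -> [-45, -4, -27, -10, 9, 17, -30, -40, 1]
  [22, -43, 28, -12, -37, -27] -> [-22, 43, -28, 12, 37, 27] -> [-18, 47, -24, 16, 41, 31] -> [31, 41, 16, -24, 47, -18]
  [30, 5, 5, 38, 47, 8, 45, 42] -> [-30, -5, -5, -38, -47, -8, -45, -42] -> [-26, -1, -1, -34, -43, -4, -41, -38] -> [-38, -41, -4, -43, -34, -1, -1, -26]
  [-5, 33, -35, 42, 15] -> [5, -33, 35, -42, -15] -> [9, -29, 39, -38, -11] -> [-11, -38, 39, -29, 9]
  [-28, 36, 26, -39] -> [28, -36, -26, 39] -> [32, -32, -22, 43] -> [43, -22, -32, 32]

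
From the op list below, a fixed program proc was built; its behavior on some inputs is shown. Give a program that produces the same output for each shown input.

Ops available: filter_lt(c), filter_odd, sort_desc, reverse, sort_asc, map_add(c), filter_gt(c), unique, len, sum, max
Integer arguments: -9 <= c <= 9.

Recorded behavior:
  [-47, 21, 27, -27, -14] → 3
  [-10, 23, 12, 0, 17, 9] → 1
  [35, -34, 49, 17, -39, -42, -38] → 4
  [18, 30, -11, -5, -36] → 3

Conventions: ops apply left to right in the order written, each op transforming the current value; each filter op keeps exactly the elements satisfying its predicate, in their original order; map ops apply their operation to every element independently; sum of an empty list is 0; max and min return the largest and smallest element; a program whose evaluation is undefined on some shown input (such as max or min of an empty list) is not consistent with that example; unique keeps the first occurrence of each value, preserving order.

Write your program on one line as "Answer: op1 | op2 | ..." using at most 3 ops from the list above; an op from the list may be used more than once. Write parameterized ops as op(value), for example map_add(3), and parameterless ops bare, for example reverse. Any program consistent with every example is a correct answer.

filter_lt(-1) | len

Check, running the answer program on each example:
  [-47, 21, 27, -27, -14] -> [-47, -27, -14] -> 3
  [-10, 23, 12, 0, 17, 9] -> [-10] -> 1
  [35, -34, 49, 17, -39, -42, -38] -> [-34, -39, -42, -38] -> 4
  [18, 30, -11, -5, -36] -> [-11, -5, -36] -> 3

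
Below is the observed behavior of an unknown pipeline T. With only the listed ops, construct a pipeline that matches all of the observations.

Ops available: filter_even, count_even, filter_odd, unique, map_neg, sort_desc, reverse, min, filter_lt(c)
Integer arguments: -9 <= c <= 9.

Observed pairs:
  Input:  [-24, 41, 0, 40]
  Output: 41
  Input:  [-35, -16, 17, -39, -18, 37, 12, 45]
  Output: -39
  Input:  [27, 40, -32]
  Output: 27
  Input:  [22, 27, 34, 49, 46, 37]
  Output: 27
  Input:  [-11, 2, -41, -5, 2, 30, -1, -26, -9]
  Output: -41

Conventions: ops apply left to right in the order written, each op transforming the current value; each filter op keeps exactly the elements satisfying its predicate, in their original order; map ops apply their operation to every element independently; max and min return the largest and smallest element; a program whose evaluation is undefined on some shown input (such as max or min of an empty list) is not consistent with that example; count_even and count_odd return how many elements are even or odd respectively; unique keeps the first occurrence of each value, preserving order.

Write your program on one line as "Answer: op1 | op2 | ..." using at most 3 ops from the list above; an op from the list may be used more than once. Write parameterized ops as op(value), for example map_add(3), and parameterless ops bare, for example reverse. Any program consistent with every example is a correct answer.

reverse | filter_odd | min

Check, running the answer program on each example:
  [-24, 41, 0, 40] -> [40, 0, 41, -24] -> [41] -> 41
  [-35, -16, 17, -39, -18, 37, 12, 45] -> [45, 12, 37, -18, -39, 17, -16, -35] -> [45, 37, -39, 17, -35] -> -39
  [27, 40, -32] -> [-32, 40, 27] -> [27] -> 27
  [22, 27, 34, 49, 46, 37] -> [37, 46, 49, 34, 27, 22] -> [37, 49, 27] -> 27
  [-11, 2, -41, -5, 2, 30, -1, -26, -9] -> [-9, -26, -1, 30, 2, -5, -41, 2, -11] -> [-9, -1, -5, -41, -11] -> -41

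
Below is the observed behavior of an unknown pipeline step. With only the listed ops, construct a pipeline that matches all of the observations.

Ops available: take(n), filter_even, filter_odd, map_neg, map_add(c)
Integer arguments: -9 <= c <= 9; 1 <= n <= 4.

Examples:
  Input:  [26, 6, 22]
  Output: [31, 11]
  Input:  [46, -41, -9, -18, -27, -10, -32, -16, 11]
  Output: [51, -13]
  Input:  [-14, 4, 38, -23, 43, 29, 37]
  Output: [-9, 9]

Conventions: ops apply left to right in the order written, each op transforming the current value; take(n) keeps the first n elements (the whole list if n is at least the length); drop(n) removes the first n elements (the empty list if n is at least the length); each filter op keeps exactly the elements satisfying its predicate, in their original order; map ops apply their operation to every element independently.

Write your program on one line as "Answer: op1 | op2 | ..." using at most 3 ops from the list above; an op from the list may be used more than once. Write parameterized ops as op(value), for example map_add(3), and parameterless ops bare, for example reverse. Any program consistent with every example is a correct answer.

filter_even | take(2) | map_add(5)

Check, running the answer program on each example:
  [26, 6, 22] -> [26, 6, 22] -> [26, 6] -> [31, 11]
  [46, -41, -9, -18, -27, -10, -32, -16, 11] -> [46, -18, -10, -32, -16] -> [46, -18] -> [51, -13]
  [-14, 4, 38, -23, 43, 29, 37] -> [-14, 4, 38] -> [-14, 4] -> [-9, 9]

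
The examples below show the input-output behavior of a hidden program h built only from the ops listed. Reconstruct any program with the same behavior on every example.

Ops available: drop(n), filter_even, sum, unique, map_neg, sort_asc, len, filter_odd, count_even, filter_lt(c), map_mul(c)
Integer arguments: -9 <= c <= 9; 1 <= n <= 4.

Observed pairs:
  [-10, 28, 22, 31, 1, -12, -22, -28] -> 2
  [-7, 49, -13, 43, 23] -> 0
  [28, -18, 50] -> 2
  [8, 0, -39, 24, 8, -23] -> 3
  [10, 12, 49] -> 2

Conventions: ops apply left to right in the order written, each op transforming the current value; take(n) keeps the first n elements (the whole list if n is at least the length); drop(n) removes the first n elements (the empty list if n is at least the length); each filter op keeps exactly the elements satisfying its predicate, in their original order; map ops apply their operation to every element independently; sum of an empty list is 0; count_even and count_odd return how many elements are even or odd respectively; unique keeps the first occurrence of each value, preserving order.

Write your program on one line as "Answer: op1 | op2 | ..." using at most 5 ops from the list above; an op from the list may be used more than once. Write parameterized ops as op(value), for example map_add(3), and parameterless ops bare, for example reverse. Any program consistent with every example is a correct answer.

unique | map_neg | filter_lt(4) | map_neg | count_even

Check, running the answer program on each example:
  [-10, 28, 22, 31, 1, -12, -22, -28] -> [-10, 28, 22, 31, 1, -12, -22, -28] -> [10, -28, -22, -31, -1, 12, 22, 28] -> [-28, -22, -31, -1] -> [28, 22, 31, 1] -> 2
  [-7, 49, -13, 43, 23] -> [-7, 49, -13, 43, 23] -> [7, -49, 13, -43, -23] -> [-49, -43, -23] -> [49, 43, 23] -> 0
  [28, -18, 50] -> [28, -18, 50] -> [-28, 18, -50] -> [-28, -50] -> [28, 50] -> 2
  [8, 0, -39, 24, 8, -23] -> [8, 0, -39, 24, -23] -> [-8, 0, 39, -24, 23] -> [-8, 0, -24] -> [8, 0, 24] -> 3
  [10, 12, 49] -> [10, 12, 49] -> [-10, -12, -49] -> [-10, -12, -49] -> [10, 12, 49] -> 2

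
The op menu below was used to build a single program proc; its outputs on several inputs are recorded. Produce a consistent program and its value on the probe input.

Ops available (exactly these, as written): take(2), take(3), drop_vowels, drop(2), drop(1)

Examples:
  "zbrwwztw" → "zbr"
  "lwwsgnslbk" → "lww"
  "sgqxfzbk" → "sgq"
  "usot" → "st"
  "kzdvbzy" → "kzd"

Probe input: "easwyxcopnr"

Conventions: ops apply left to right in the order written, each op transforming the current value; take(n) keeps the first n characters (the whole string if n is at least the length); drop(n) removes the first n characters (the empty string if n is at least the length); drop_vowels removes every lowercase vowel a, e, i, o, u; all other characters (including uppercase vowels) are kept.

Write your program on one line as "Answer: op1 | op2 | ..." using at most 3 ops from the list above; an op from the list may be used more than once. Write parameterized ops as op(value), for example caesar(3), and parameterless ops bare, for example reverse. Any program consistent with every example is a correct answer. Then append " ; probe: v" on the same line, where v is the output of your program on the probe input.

drop_vowels | take(3) ; probe: "swy"

Check, running the answer program on each example:
  "zbrwwztw" -> "zbrwwztw" -> "zbr"
  "lwwsgnslbk" -> "lwwsgnslbk" -> "lww"
  "sgqxfzbk" -> "sgqxfzbk" -> "sgq"
  "usot" -> "st" -> "st"
  "kzdvbzy" -> "kzdvbzy" -> "kzd"
  probe: "easwyxcopnr" -> "swyxcpnr" -> "swy"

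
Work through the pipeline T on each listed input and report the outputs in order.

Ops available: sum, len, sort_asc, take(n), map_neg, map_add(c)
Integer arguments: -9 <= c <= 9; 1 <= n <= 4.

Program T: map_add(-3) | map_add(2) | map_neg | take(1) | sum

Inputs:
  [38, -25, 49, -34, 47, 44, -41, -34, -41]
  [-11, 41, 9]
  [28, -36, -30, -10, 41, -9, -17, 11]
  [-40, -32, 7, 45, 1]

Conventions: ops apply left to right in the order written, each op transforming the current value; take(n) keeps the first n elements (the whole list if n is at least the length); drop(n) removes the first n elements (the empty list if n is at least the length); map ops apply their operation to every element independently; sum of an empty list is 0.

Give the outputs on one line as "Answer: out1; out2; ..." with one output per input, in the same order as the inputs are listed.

-37; 12; -27; 41

Execution, op by op:
  [38, -25, 49, -34, 47, 44, -41, -34, -41] -> [35, -28, 46, -37, 44, 41, -44, -37, -44] -> [37, -26, 48, -35, 46, 43, -42, -35, -42] -> [-37, 26, -48, 35, -46, -43, 42, 35, 42] -> [-37] -> -37
  [-11, 41, 9] -> [-14, 38, 6] -> [-12, 40, 8] -> [12, -40, -8] -> [12] -> 12
  [28, -36, -30, -10, 41, -9, -17, 11] -> [25, -39, -33, -13, 38, -12, -20, 8] -> [27, -37, -31, -11, 40, -10, -18, 10] -> [-27, 37, 31, 11, -40, 10, 18, -10] -> [-27] -> -27
  [-40, -32, 7, 45, 1] -> [-43, -35, 4, 42, -2] -> [-41, -33, 6, 44, 0] -> [41, 33, -6, -44, 0] -> [41] -> 41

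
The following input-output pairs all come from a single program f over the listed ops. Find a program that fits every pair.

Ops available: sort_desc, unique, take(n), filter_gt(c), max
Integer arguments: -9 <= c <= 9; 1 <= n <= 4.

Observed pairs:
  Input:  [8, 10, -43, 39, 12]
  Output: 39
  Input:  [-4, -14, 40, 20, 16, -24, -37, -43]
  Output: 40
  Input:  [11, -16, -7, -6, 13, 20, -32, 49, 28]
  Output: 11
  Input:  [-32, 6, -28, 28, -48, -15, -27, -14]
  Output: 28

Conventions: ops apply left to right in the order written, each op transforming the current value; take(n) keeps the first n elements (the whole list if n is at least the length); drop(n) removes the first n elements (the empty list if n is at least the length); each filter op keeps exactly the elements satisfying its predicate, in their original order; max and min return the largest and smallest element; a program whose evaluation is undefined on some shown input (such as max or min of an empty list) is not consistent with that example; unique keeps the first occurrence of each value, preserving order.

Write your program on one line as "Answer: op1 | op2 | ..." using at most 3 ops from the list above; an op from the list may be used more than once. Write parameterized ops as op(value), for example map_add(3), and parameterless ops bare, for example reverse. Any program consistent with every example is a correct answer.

take(4) | sort_desc | max

Check, running the answer program on each example:
  [8, 10, -43, 39, 12] -> [8, 10, -43, 39] -> [39, 10, 8, -43] -> 39
  [-4, -14, 40, 20, 16, -24, -37, -43] -> [-4, -14, 40, 20] -> [40, 20, -4, -14] -> 40
  [11, -16, -7, -6, 13, 20, -32, 49, 28] -> [11, -16, -7, -6] -> [11, -6, -7, -16] -> 11
  [-32, 6, -28, 28, -48, -15, -27, -14] -> [-32, 6, -28, 28] -> [28, 6, -28, -32] -> 28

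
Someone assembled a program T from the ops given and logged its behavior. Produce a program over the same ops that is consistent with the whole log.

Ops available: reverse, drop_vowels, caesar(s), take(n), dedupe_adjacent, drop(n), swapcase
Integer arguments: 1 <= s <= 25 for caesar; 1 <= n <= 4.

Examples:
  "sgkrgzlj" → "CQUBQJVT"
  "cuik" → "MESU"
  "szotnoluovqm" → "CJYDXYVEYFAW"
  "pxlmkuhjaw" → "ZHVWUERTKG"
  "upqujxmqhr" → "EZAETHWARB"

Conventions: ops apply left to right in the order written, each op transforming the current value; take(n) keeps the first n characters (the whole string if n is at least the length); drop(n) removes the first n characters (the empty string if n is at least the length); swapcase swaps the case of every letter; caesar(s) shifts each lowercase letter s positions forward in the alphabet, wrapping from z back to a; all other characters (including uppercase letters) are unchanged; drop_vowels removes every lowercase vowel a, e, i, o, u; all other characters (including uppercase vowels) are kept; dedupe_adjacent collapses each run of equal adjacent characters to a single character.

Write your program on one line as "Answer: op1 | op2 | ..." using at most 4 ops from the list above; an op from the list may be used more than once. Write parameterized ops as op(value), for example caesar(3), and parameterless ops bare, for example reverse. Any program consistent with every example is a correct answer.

caesar(23) | caesar(13) | swapcase

Check, running the answer program on each example:
  "sgkrgzlj" -> "pdhodwig" -> "cqubqjvt" -> "CQUBQJVT"
  "cuik" -> "zrfh" -> "mesu" -> "MESU"
  "szotnoluovqm" -> "pwlqklirlsnj" -> "cjydxyveyfaw" -> "CJYDXYVEYFAW"
  "pxlmkuhjaw" -> "muijhregxt" -> "zhvwuertkg" -> "ZHVWUERTKG"
  "upqujxmqhr" -> "rmnrgujneo" -> "ezaethwarb" -> "EZAETHWARB"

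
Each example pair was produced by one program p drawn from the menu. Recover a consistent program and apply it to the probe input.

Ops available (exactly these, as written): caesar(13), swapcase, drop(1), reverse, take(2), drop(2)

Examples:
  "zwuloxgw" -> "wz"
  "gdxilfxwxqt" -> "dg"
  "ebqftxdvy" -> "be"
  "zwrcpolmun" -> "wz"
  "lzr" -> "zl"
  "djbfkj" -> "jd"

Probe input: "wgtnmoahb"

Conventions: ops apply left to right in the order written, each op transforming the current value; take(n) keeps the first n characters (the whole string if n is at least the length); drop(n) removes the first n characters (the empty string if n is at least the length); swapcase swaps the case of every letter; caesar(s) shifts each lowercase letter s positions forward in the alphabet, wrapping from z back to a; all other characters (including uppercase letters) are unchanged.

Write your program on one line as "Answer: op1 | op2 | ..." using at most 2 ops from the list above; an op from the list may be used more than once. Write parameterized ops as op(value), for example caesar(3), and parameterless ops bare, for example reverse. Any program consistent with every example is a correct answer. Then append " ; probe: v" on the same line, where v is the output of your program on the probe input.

take(2) | reverse ; probe: "gw"

Check, running the answer program on each example:
  "zwuloxgw" -> "zw" -> "wz"
  "gdxilfxwxqt" -> "gd" -> "dg"
  "ebqftxdvy" -> "eb" -> "be"
  "zwrcpolmun" -> "zw" -> "wz"
  "lzr" -> "lz" -> "zl"
  "djbfkj" -> "dj" -> "jd"
  probe: "wgtnmoahb" -> "wg" -> "gw"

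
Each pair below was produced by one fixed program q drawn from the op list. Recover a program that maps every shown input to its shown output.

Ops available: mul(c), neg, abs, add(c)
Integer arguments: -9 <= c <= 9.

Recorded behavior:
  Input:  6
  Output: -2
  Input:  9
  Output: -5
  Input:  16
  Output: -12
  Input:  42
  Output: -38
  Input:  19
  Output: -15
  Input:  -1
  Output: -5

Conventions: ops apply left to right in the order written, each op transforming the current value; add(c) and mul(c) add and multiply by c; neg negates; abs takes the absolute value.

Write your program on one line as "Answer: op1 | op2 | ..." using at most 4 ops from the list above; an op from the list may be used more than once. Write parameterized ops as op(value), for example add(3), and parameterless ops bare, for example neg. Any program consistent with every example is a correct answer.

add(-4) | abs | neg

Check, running the answer program on each example:
  6 -> 2 -> 2 -> -2
  9 -> 5 -> 5 -> -5
  16 -> 12 -> 12 -> -12
  42 -> 38 -> 38 -> -38
  19 -> 15 -> 15 -> -15
  -1 -> -5 -> 5 -> -5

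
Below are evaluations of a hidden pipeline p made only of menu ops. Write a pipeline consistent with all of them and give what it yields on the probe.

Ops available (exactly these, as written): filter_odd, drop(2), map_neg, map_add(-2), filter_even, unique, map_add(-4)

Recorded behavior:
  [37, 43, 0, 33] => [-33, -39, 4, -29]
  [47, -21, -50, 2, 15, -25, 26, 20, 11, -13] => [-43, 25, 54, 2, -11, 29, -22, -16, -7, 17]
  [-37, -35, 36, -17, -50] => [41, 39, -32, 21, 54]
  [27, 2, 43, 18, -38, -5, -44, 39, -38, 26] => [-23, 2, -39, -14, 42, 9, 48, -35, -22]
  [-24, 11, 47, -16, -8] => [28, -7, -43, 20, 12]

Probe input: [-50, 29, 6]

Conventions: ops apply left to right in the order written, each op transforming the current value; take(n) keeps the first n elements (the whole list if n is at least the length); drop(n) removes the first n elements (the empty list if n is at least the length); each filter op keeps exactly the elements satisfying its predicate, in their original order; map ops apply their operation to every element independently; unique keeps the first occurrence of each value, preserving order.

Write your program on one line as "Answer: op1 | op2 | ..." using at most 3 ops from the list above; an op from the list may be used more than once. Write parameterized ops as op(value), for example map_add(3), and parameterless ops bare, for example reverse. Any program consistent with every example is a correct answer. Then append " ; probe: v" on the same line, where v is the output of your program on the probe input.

unique | map_add(-4) | map_neg ; probe: [54, -25, -2]

Check, running the answer program on each example:
  [37, 43, 0, 33] -> [37, 43, 0, 33] -> [33, 39, -4, 29] -> [-33, -39, 4, -29]
  [47, -21, -50, 2, 15, -25, 26, 20, 11, -13] -> [47, -21, -50, 2, 15, -25, 26, 20, 11, -13] -> [43, -25, -54, -2, 11, -29, 22, 16, 7, -17] -> [-43, 25, 54, 2, -11, 29, -22, -16, -7, 17]
  [-37, -35, 36, -17, -50] -> [-37, -35, 36, -17, -50] -> [-41, -39, 32, -21, -54] -> [41, 39, -32, 21, 54]
  [27, 2, 43, 18, -38, -5, -44, 39, -38, 26] -> [27, 2, 43, 18, -38, -5, -44, 39, 26] -> [23, -2, 39, 14, -42, -9, -48, 35, 22] -> [-23, 2, -39, -14, 42, 9, 48, -35, -22]
  [-24, 11, 47, -16, -8] -> [-24, 11, 47, -16, -8] -> [-28, 7, 43, -20, -12] -> [28, -7, -43, 20, 12]
  probe: [-50, 29, 6] -> [-50, 29, 6] -> [-54, 25, 2] -> [54, -25, -2]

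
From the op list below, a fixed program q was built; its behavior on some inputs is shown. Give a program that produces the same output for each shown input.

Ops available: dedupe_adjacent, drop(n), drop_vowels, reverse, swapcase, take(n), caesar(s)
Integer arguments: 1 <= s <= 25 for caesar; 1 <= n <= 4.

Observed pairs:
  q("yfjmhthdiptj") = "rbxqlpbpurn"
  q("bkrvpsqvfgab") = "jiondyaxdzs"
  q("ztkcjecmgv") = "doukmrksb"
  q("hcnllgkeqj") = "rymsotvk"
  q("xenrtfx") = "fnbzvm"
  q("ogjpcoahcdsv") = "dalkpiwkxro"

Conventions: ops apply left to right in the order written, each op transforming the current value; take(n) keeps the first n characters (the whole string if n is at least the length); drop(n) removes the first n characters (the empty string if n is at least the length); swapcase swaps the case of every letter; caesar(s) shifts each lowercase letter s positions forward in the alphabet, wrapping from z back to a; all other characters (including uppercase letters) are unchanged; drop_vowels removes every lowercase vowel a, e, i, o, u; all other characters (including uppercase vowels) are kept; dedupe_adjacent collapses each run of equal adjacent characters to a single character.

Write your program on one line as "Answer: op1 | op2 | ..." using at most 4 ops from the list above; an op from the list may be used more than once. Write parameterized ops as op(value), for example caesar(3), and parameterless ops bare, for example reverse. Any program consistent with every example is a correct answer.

drop(1) | reverse | caesar(8) | dedupe_adjacent

Check, running the answer program on each example:
  "yfjmhthdiptj" -> "fjmhthdiptj" -> "jtpidhthmjf" -> "rbxqlpbpurn" -> "rbxqlpbpurn"
  "bkrvpsqvfgab" -> "krvpsqvfgab" -> "bagfvqspvrk" -> "jiondyaxdzs" -> "jiondyaxdzs"
  "ztkcjecmgv" -> "tkcjecmgv" -> "vgmcejckt" -> "doukmrksb" -> "doukmrksb"
  "hcnllgkeqj" -> "cnllgkeqj" -> "jqekgllnc" -> "rymsottvk" -> "rymsotvk"
  "xenrtfx" -> "enrtfx" -> "xftrne" -> "fnbzvm" -> "fnbzvm"
  "ogjpcoahcdsv" -> "gjpcoahcdsv" -> "vsdchaocpjg" -> "dalkpiwkxro" -> "dalkpiwkxro"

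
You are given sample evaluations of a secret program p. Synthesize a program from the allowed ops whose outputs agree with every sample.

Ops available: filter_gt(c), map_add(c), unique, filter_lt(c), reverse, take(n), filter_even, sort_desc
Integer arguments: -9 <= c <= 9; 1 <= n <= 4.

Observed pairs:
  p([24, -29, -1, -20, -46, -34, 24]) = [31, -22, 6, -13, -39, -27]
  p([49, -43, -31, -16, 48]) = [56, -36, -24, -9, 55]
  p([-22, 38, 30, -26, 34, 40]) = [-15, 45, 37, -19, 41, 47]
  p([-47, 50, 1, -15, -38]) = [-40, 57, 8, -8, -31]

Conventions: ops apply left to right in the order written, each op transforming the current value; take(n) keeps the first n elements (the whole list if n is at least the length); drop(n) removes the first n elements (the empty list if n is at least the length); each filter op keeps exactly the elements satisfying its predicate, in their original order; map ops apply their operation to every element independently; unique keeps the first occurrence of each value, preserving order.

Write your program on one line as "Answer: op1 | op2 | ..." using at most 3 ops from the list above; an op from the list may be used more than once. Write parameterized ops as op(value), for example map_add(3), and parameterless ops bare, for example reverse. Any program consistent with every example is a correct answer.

map_add(7) | unique

Check, running the answer program on each example:
  [24, -29, -1, -20, -46, -34, 24] -> [31, -22, 6, -13, -39, -27, 31] -> [31, -22, 6, -13, -39, -27]
  [49, -43, -31, -16, 48] -> [56, -36, -24, -9, 55] -> [56, -36, -24, -9, 55]
  [-22, 38, 30, -26, 34, 40] -> [-15, 45, 37, -19, 41, 47] -> [-15, 45, 37, -19, 41, 47]
  [-47, 50, 1, -15, -38] -> [-40, 57, 8, -8, -31] -> [-40, 57, 8, -8, -31]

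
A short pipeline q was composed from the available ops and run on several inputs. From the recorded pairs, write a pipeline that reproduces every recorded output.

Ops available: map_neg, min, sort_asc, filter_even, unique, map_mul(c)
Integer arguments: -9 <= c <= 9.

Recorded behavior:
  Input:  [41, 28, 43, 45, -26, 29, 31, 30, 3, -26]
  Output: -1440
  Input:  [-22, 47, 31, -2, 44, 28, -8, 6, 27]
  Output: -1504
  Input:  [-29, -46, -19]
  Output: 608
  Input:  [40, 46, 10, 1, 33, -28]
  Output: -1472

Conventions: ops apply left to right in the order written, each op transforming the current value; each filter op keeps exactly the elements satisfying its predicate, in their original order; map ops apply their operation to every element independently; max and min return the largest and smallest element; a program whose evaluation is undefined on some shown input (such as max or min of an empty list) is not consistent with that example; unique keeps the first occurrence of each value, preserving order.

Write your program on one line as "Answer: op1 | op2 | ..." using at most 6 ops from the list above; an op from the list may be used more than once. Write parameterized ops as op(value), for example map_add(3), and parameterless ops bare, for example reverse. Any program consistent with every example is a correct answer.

unique | map_mul(8) | map_neg | map_mul(4) | min

Check, running the answer program on each example:
  [41, 28, 43, 45, -26, 29, 31, 30, 3, -26] -> [41, 28, 43, 45, -26, 29, 31, 30, 3] -> [328, 224, 344, 360, -208, 232, 248, 240, 24] -> [-328, -224, -344, -360, 208, -232, -248, -240, -24] -> [-1312, -896, -1376, -1440, 832, -928, -992, -960, -96] -> -1440
  [-22, 47, 31, -2, 44, 28, -8, 6, 27] -> [-22, 47, 31, -2, 44, 28, -8, 6, 27] -> [-176, 376, 248, -16, 352, 224, -64, 48, 216] -> [176, -376, -248, 16, -352, -224, 64, -48, -216] -> [704, -1504, -992, 64, -1408, -896, 256, -192, -864] -> -1504
  [-29, -46, -19] -> [-29, -46, -19] -> [-232, -368, -152] -> [232, 368, 152] -> [928, 1472, 608] -> 608
  [40, 46, 10, 1, 33, -28] -> [40, 46, 10, 1, 33, -28] -> [320, 368, 80, 8, 264, -224] -> [-320, -368, -80, -8, -264, 224] -> [-1280, -1472, -320, -32, -1056, 896] -> -1472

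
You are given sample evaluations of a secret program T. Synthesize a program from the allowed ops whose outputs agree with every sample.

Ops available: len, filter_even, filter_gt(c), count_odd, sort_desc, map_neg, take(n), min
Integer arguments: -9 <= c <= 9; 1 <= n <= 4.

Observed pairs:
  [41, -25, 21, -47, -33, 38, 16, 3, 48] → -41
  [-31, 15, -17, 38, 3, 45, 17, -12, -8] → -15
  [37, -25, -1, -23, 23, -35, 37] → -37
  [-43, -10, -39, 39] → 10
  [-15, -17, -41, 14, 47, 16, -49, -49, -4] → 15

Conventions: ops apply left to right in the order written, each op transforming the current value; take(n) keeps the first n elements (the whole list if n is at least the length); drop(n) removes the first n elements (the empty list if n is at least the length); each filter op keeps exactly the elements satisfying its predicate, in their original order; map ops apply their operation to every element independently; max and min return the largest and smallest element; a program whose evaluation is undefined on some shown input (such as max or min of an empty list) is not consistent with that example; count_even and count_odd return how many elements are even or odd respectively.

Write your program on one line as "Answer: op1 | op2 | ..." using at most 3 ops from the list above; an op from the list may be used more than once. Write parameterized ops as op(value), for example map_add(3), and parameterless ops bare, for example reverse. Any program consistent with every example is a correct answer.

map_neg | take(3) | min

Check, running the answer program on each example:
  [41, -25, 21, -47, -33, 38, 16, 3, 48] -> [-41, 25, -21, 47, 33, -38, -16, -3, -48] -> [-41, 25, -21] -> -41
  [-31, 15, -17, 38, 3, 45, 17, -12, -8] -> [31, -15, 17, -38, -3, -45, -17, 12, 8] -> [31, -15, 17] -> -15
  [37, -25, -1, -23, 23, -35, 37] -> [-37, 25, 1, 23, -23, 35, -37] -> [-37, 25, 1] -> -37
  [-43, -10, -39, 39] -> [43, 10, 39, -39] -> [43, 10, 39] -> 10
  [-15, -17, -41, 14, 47, 16, -49, -49, -4] -> [15, 17, 41, -14, -47, -16, 49, 49, 4] -> [15, 17, 41] -> 15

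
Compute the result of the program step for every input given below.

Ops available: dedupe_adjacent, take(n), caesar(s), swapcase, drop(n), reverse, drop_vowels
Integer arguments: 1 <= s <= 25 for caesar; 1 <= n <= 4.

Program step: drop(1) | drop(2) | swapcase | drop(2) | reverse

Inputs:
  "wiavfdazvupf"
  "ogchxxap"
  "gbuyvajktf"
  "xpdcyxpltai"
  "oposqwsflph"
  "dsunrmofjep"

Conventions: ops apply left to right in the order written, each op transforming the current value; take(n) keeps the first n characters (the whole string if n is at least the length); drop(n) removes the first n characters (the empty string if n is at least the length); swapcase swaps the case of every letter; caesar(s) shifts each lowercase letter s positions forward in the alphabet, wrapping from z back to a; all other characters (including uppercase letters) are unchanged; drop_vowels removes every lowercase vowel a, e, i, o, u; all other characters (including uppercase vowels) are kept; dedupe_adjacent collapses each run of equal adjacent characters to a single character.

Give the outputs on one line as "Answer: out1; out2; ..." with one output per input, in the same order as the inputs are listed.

Execution, op by op:
  "wiavfdazvupf" -> "iavfdazvupf" -> "vfdazvupf" -> "VFDAZVUPF" -> "DAZVUPF" -> "FPUVZAD"
  "ogchxxap" -> "gchxxap" -> "hxxap" -> "HXXAP" -> "XAP" -> "PAX"
  "gbuyvajktf" -> "buyvajktf" -> "yvajktf" -> "YVAJKTF" -> "AJKTF" -> "FTKJA"
  "xpdcyxpltai" -> "pdcyxpltai" -> "cyxpltai" -> "CYXPLTAI" -> "XPLTAI" -> "IATLPX"
  "oposqwsflph" -> "posqwsflph" -> "sqwsflph" -> "SQWSFLPH" -> "WSFLPH" -> "HPLFSW"
  "dsunrmofjep" -> "sunrmofjep" -> "nrmofjep" -> "NRMOFJEP" -> "MOFJEP" -> "PEJFOM"

"FPUVZAD"; "PAX"; "FTKJA"; "IATLPX"; "HPLFSW"; "PEJFOM"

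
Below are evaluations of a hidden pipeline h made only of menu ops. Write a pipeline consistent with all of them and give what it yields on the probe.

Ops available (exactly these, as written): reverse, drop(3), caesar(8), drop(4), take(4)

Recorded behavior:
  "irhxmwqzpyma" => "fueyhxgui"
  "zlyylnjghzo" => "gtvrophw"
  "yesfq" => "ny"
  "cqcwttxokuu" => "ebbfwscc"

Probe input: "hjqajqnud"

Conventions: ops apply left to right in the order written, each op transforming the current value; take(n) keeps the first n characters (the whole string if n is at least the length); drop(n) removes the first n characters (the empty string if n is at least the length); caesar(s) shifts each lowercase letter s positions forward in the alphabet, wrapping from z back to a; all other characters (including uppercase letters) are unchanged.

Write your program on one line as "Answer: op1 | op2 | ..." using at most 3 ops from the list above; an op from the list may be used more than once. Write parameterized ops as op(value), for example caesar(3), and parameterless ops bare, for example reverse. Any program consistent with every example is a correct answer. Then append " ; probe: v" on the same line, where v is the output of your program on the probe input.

caesar(8) | drop(3) ; probe: "iryvcl"

Check, running the answer program on each example:
  "irhxmwqzpyma" -> "qzpfueyhxgui" -> "fueyhxgui"
  "zlyylnjghzo" -> "htggtvrophw" -> "gtvrophw"
  "yesfq" -> "gmany" -> "ny"
  "cqcwttxokuu" -> "kykebbfwscc" -> "ebbfwscc"
  probe: "hjqajqnud" -> "pryiryvcl" -> "iryvcl"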